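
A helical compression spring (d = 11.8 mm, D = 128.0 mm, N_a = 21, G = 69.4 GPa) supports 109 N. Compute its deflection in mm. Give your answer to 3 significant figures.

k = Gd⁴/(8D³N_a) = (69.4×10³)(11.8⁴)/(8·128.0³·21) = 3.819 N/mm
δ = F/k = 109 / 3.819 = 28.542 mm

28.5 mm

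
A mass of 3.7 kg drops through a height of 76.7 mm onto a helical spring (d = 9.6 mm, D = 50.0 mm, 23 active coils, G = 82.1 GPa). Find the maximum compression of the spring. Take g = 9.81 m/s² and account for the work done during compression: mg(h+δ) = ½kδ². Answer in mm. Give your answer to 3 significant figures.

14.8 mm

k = Gd⁴/(8D³N_a) = (82.1×10³)(9.6⁴)/(8·50.0³·23) = 30.318 N/mm
W = mg = 3.7 × 9.81 = 36.297 N
½kδ² − Wδ − Wh = 0 → δ = (W + √(W² + 2kWh))/k
δ = (36.297 + √(1317.5 + 168809))/30.318 = (36.297 + 412.46)/30.318 = 14.802 mm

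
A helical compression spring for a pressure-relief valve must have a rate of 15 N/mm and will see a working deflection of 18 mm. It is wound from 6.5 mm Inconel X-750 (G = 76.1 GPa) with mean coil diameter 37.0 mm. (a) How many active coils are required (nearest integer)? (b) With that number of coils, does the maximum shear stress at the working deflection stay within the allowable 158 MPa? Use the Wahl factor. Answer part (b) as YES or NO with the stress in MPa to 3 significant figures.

(a) 22 coils; (b) YES, τ_max = 119 MPa

N_a = Gd⁴/(8D³k) = (76.1×10³)(6.5⁴)/(8·37.0³·15) = 22.35 → N_a = 22
Actual rate k = Gd⁴/(8D³·22) = 15.238 N/mm
Working load F = kδ = 15.238·18 = 274.28 N
C = 37.0/6.5 = 5.6923; K_W = (4C−1)/(4C−4)+0.615/C = 1.2679
τ_max = K_W·8FD/(πd³) = 1.2679·94.101 = 119.31 MPa
τ_max ≤ 158 MPa → acceptable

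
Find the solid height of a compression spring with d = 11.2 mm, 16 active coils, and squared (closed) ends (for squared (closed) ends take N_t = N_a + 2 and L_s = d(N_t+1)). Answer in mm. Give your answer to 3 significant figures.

213 mm

squared (closed) ends: N_t = N_a + 2 = 16 + 2 = 18
L_s = d·(N_t+1) = 11.2 × 19 = 212.8 mm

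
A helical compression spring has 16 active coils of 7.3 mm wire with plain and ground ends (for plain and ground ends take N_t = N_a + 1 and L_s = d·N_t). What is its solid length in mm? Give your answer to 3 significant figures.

124 mm

plain and ground ends: N_t = N_a + 1 = 16 + 1 = 17
L_s = d·N_t = 7.3 × 17 = 124.1 mm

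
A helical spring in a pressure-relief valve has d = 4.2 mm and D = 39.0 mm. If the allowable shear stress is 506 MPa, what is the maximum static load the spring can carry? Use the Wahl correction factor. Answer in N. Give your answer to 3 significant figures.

326 N

C = D/d = 39.0/4.2 = 9.2857
K_W = (4C−1)/(4C−4) + 0.615/C = 36.143/33.143 + 0.0662 = 1.1567
τ_max = K·8FD/(πd³) → F_max = τ_allow·πd³/(8DK)
F_max = 506·π·4.2³/(8·39.0·1.1567) = 1.1777e+05/360.91 = 326.33 N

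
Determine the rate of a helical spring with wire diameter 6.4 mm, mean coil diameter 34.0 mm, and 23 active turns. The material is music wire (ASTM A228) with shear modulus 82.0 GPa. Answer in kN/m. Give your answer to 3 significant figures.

k = Gd⁴/(8D³N_a) = (82.0×10³ × 6.4⁴) / (8 × 34.0³ × 23)
  = 1.37573e+08 / 7.23194e+06 = 19.023 N/mm

19.0 kN/m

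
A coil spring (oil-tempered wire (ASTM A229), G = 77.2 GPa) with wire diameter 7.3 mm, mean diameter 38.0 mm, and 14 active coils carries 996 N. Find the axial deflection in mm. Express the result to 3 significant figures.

k = Gd⁴/(8D³N_a) = (77.2×10³)(7.3⁴)/(8·38.0³·14) = 35.673 N/mm
δ = F/k = 996 / 35.673 = 27.92 mm

27.9 mm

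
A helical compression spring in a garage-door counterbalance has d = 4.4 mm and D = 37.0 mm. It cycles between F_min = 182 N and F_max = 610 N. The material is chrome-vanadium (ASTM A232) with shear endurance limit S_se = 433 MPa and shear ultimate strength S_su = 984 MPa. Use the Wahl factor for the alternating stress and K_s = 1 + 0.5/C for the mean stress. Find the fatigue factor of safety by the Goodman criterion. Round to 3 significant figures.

0.898

C = D/d = 37.0/4.4 = 8.4091; K_W = (4C−1)/(4C−4)+0.615/C = 1.1744; K_s = 1+0.5/C = 1.0595
F_a = (F_max−F_min)/2 = 214 N; F_m = (F_max+F_min)/2 = 396 N
τ_a = K_W·8F_aD/(πd³) = 1.1744 × 236.7 = 277.97 MPa
τ_m = K_s·8F_mD/(πd³) = 1.0595 × 438 = 464.05 MPa
Goodman: 1/n_f = τ_a/S_se + τ_m/S_su = 277.97/433 + 464.05/984 = 0.64197 + 0.47159 = 1.1136
n_f = 1/1.1136 = 0.898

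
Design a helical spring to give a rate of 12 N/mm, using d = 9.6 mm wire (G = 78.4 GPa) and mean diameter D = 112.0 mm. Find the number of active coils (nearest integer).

N_a = Gd⁴/(8D³k) = (78.4×10³ × 9.6⁴)/(8 × 112.0³ × 12)
    = 6.65888e+08 / 1.34873e+08 = 4.937 → 5 coils

5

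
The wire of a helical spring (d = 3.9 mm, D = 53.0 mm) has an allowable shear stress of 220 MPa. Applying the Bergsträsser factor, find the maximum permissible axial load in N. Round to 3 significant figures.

88.1 N

C = D/d = 53.0/3.9 = 13.5897
K_B = (4C+2)/(4C−3) = 56.359/51.359 = 1.0974
τ_max = K·8FD/(πd³) → F_max = τ_allow·πd³/(8DK)
F_max = 220·π·3.9³/(8·53.0·1.0974) = 40998/465.28 = 88.116 N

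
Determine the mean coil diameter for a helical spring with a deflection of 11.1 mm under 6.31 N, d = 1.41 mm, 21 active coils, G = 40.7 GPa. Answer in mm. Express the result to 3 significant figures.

11.9 mm

Required rate k = F/δ = 6.31/11.1 = 0.56847 N/mm
D = (Gd⁴/(8N_a·k))^(1/3) = (40.7×10³·1.41⁴/(8·21·0.56847))^(1/3)
  = (1684.44)^(1/3) = 11.8983 mm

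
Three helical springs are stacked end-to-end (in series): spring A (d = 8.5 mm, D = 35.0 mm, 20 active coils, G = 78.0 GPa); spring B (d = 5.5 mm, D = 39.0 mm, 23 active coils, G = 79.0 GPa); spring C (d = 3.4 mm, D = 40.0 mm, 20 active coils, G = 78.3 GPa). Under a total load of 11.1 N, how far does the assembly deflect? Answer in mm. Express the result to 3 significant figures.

12.7 mm

k_A = Gd⁴/(8D³N_a) = (78.0×10³)(8.5⁴)/(8·35.0³·20) = 59.353 N/mm
k_B = Gd⁴/(8D³N_a) = (79.0×10³)(5.5⁴)/(8·39.0³·23) = 6.6232 N/mm
k_C = Gd⁴/(8D³N_a) = (78.3×10³)(3.4⁴)/(8·40.0³·20) = 1.0218 N/mm
Series: 1/k_eq = 1/59.353 + 1/6.6232 + 1/1.0218 = 1.1465; k_eq = 0.87224 N/mm
δ = F/k_eq = 11.1/0.87224 = 12.726 mm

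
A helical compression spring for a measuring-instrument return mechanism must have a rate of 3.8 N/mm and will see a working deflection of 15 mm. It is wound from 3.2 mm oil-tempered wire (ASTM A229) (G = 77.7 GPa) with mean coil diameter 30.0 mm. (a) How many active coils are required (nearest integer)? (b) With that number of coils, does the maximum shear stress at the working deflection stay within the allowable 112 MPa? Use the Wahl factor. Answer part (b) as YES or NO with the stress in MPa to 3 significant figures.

N_a = Gd⁴/(8D³k) = (77.7×10³)(3.2⁴)/(8·30.0³·3.8) = 9.926 → N_a = 10
Actual rate k = Gd⁴/(8D³·10) = 3.772 N/mm
Working load F = kδ = 3.772·15 = 56.579 N
C = 30.0/3.2 = 9.3750; K_W = (4C−1)/(4C−4)+0.615/C = 1.1552
τ_max = K_W·8FD/(πd³) = 1.1552·131.91 = 152.37 MPa
τ_max > 112 MPa → exceeds allowable

(a) 10 coils; (b) NO, τ_max = 152 MPa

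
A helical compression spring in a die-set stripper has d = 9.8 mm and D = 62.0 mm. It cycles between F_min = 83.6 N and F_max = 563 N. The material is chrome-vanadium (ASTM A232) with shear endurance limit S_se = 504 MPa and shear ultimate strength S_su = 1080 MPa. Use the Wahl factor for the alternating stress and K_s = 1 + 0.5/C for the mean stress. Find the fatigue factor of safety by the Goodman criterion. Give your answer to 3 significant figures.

6.54

C = D/d = 62.0/9.8 = 6.3265; K_W = (4C−1)/(4C−4)+0.615/C = 1.2380; K_s = 1+0.5/C = 1.0790
F_a = (F_max−F_min)/2 = 239.7 N; F_m = (F_max+F_min)/2 = 323.3 N
τ_a = K_W·8F_aD/(πd³) = 1.2380 × 40.209 = 49.779 MPa
τ_m = K_s·8F_mD/(πd³) = 1.0790 × 54.232 = 58.519 MPa
Goodman: 1/n_f = τ_a/S_se + τ_m/S_su = 49.779/504 + 58.519/1080 = 0.09877 + 0.05418 = 0.15295
n_f = 1/0.15295 = 6.538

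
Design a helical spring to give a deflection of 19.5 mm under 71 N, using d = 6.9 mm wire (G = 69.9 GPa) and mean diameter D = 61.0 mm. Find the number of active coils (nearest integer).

Required rate k = F/δ = 71/19.5 = 3.641 N/mm
N_a = Gd⁴/(8D³k) = (69.9×10³ × 6.9⁴)/(8 × 61.0³ × 3.641)
    = 1.58443e+08 / 6.61155e+06 = 23.96 → 24 coils

24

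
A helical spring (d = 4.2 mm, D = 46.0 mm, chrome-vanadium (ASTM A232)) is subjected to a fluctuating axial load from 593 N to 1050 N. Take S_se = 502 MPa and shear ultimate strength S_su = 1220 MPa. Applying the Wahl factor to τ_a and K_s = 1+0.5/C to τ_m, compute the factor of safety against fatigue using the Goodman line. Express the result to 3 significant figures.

C = D/d = 46.0/4.2 = 10.9524; K_W = (4C−1)/(4C−4)+0.615/C = 1.1315; K_s = 1+0.5/C = 1.0457
F_a = (F_max−F_min)/2 = 228.5 N; F_m = (F_max+F_min)/2 = 821.5 N
τ_a = K_W·8F_aD/(πd³) = 1.1315 × 361.27 = 408.79 MPa
τ_m = K_s·8F_mD/(πd³) = 1.0457 × 1298.8 = 1358.1 MPa
Goodman: 1/n_f = τ_a/S_se + τ_m/S_su = 408.79/502 + 1358.1/1220 = 0.81431 + 1.11323 = 1.9275
n_f = 1/1.9275 = 0.5188

0.519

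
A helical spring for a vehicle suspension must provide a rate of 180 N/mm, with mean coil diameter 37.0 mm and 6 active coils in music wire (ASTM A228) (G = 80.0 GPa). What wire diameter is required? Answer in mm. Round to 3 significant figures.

d = (8D³N_a·k / G)^(1/4) = (8·37.0³·6·180 / (80.0×10³))^0.25
  = (5470.5)^0.25 = 8.6002 mm

8.60 mm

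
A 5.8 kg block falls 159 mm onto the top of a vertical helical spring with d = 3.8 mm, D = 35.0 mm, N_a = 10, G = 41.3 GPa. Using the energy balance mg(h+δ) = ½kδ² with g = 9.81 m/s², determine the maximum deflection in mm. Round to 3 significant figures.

111 mm

k = Gd⁴/(8D³N_a) = (41.3×10³)(3.8⁴)/(8·35.0³·10) = 2.5107 N/mm
W = mg = 5.8 × 9.81 = 56.898 N
½kδ² − Wδ − Wh = 0 → δ = (W + √(W² + 2kWh))/k
δ = (56.898 + √(3237.4 + 45427))/2.5107 = (56.898 + 220.6)/2.5107 = 110.53 mm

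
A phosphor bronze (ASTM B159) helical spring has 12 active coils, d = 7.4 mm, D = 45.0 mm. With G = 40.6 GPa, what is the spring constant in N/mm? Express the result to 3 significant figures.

k = Gd⁴/(8D³N_a) = (40.6×10³ × 7.4⁴) / (8 × 45.0³ × 12)
  = 1.21745e+08 / 8.748e+06 = 13.917 N/mm

13.9 N/mm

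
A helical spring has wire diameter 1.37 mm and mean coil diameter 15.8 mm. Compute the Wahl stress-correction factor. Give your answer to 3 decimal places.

C = D/d = 15.8/1.37 = 11.5328
K_W = (4C−1)/(4C−4) + 0.615/C = 45.131/42.131 + 0.0533 = 1.1245

1.125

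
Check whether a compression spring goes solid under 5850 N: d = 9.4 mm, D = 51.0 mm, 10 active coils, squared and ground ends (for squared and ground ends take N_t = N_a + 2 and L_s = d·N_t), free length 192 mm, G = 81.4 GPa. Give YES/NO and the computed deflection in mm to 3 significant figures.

YES, δ = 97.7 mm

k = Gd⁴/(8D³N_a) = (81.4×10³)(9.4⁴)/(8·51.0³·10) = 59.887 N/mm
N_t = 12; L_s = 9.4·12 = 112.8 mm; δ_solid = L₀ − L_s = 192 − 112.8 = 79.2 mm
δ = F/k = 5850/59.887 = 97.683 mm
δ ≥ δ_solid → spring goes solid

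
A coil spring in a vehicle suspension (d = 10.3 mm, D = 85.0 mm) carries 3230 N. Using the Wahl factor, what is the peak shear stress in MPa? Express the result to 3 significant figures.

Spring index C = D/d = 85.0/10.3 = 8.2524
K_W = (4C−1)/(4C−4) + 0.615/C = 32.010/29.010 + 0.0745 = 1.1779
τ₀ = 8FD/(πd³) = 8·3230·85.0/(π·10.3³) = 2.1964e+06/3432.9 = 639.81 MPa
τ_max = K·τ₀ = 1.1779 × 639.81 = 753.65 MPa

754 MPa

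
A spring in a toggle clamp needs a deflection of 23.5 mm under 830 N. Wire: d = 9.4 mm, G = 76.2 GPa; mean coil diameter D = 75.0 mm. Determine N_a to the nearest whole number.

5

Required rate k = F/δ = 830/23.5 = 35.319 N/mm
N_a = Gd⁴/(8D³k) = (76.2×10³ × 9.4⁴)/(8 × 75.0³ × 35.319)
    = 5.94931e+08 / 1.19202e+08 = 4.991 → 5 coils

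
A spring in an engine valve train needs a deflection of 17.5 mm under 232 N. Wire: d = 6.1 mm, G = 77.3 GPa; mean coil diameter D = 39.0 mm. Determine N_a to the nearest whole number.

Required rate k = F/δ = 232/17.5 = 13.257 N/mm
N_a = Gd⁴/(8D³k) = (77.3×10³ × 6.1⁴)/(8 × 39.0³ × 13.257)
    = 1.07028e+08 / 6.2912e+06 = 17.01 → 17 coils

17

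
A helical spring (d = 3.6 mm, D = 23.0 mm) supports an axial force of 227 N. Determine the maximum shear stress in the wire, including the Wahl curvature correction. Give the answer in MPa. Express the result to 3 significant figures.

Spring index C = D/d = 23.0/3.6 = 6.3889
K_W = (4C−1)/(4C−4) + 0.615/C = 24.556/21.556 + 0.0963 = 1.2354
τ₀ = 8FD/(πd³) = 8·227·23.0/(π·3.6³) = 41768/146.57 = 284.96 MPa
τ_max = K·τ₀ = 1.2354 × 284.96 = 352.05 MPa

352 MPa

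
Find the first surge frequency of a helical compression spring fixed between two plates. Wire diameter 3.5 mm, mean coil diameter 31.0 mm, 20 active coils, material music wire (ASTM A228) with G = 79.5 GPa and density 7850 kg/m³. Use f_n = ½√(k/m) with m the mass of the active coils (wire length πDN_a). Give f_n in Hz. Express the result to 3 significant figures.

k = Gd⁴/(8D³N_a) = (79.5×10³)(3.5⁴)/(8·31.0³·20) = 2.5028 N/mm = 2502.8 N/m
Wire length L = πDN_a = π·31.0·20 = 1947.8 mm
m = ρ·(πd²/4)·L = 7850 × 9.6211×10⁻⁶ m² × 1.9478 m = 0.14711 kg
f_n = ½√(k/m) = 0.5·√(2502.8/0.14711) = 0.5·√(17014) = 65.218 Hz

65.2 Hz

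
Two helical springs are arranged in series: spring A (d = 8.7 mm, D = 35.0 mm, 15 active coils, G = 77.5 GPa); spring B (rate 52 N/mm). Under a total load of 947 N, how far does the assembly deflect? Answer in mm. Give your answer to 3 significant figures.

29.2 mm

k_A = Gd⁴/(8D³N_a) = (77.5×10³)(8.7⁴)/(8·35.0³·15) = 86.297 N/mm
Series: 1/k_eq = 1/86.297 + 1/52 = 0.030819; k_eq = 32.448 N/mm
δ = F/k_eq = 947/32.448 = 29.185 mm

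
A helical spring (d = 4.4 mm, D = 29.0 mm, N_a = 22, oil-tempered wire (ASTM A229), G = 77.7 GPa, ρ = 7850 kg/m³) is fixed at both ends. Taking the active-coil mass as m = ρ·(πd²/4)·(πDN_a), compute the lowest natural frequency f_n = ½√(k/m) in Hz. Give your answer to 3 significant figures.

k = Gd⁴/(8D³N_a) = (77.7×10³)(4.4⁴)/(8·29.0³·22) = 6.7846 N/mm = 6784.6 N/m
Wire length L = πDN_a = π·29.0·22 = 2004.3 mm
m = ρ·(πd²/4)·L = 7850 × 15.205×10⁻⁶ m² × 2.0043 m = 0.23924 kg
f_n = ½√(k/m) = 0.5·√(6784.6/0.23924) = 0.5·√(28359) = 84.201 Hz

84.2 Hz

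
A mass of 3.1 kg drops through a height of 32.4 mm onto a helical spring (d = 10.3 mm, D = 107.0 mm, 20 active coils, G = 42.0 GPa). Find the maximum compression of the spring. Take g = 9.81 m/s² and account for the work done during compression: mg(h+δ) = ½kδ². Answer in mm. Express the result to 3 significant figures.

k = Gd⁴/(8D³N_a) = (42.0×10³)(10.3⁴)/(8·107.0³·20) = 2.4117 N/mm
W = mg = 3.1 × 9.81 = 30.411 N
½kδ² − Wδ − Wh = 0 → δ = (W + √(W² + 2kWh))/k
δ = (30.411 + √(924.83 + 4752.61))/2.4117 = (30.411 + 75.349)/2.4117 = 43.852 mm

43.9 mm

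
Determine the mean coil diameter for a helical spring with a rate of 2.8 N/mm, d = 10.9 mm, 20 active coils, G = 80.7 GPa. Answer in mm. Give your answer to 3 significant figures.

D = (Gd⁴/(8N_a·k))^(1/3) = (80.7×10³·10.9⁴/(8·20·2.8))^(1/3)
  = (2.54274e+06)^(1/3) = 136.4899 mm

136 mm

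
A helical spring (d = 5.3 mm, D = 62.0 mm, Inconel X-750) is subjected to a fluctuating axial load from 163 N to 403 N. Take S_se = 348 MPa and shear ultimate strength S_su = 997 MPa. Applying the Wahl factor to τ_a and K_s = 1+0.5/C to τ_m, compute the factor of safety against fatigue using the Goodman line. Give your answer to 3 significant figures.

1.38

C = D/d = 62.0/5.3 = 11.6981; K_W = (4C−1)/(4C−4)+0.615/C = 1.1227; K_s = 1+0.5/C = 1.0427
F_a = (F_max−F_min)/2 = 120 N; F_m = (F_max+F_min)/2 = 283 N
τ_a = K_W·8F_aD/(πd³) = 1.1227 × 127.26 = 142.87 MPa
τ_m = K_s·8F_mD/(πd³) = 1.0427 × 300.12 = 312.94 MPa
Goodman: 1/n_f = τ_a/S_se + τ_m/S_su = 142.87/348 + 312.94/997 = 0.41055 + 0.31389 = 0.72443
n_f = 1/0.72443 = 1.38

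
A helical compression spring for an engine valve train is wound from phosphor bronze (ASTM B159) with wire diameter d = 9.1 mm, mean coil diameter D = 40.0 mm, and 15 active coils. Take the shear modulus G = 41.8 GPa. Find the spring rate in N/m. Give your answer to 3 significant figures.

k = Gd⁴/(8D³N_a) = (41.8×10³ × 9.1⁴) / (8 × 40.0³ × 15)
  = 2.86643e+08 / 7.68e+06 = 37.323 N/mm = 37323 N/m

37300 N/m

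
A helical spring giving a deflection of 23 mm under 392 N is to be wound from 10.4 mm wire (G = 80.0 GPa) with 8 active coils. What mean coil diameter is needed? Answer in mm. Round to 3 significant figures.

Required rate k = F/δ = 392/23 = 17.043 N/mm
D = (Gd⁴/(8N_a·k))^(1/3) = (80.0×10³·10.4⁴/(8·8·17.043))^(1/3)
  = (857996)^(1/3) = 95.0229 mm

95.0 mm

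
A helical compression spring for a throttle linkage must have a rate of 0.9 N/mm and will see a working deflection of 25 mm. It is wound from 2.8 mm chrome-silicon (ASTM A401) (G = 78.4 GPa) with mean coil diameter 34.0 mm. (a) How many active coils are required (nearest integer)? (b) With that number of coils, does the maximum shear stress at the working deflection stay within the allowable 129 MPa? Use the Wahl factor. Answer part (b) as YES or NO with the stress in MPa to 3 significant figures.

N_a = Gd⁴/(8D³k) = (78.4×10³)(2.8⁴)/(8·34.0³·0.9) = 17.03 → N_a = 17
Actual rate k = Gd⁴/(8D³·17) = 0.90151 N/mm
Working load F = kδ = 0.90151·25 = 22.538 N
C = 34.0/2.8 = 12.1429; K_W = (4C−1)/(4C−4)+0.615/C = 1.1180
τ_max = K_W·8FD/(πd³) = 1.1180·88.891 = 99.376 MPa
τ_max ≤ 129 MPa → acceptable

(a) 17 coils; (b) YES, τ_max = 99.4 MPa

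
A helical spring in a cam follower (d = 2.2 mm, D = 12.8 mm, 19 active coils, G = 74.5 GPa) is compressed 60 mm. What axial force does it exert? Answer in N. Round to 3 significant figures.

328 N

k = Gd⁴/(8D³N_a) = (74.5×10³)(2.2⁴)/(8·12.8³·19) = 5.4749 N/mm
F = k·δ = 5.4749 × 60 = 328.49 N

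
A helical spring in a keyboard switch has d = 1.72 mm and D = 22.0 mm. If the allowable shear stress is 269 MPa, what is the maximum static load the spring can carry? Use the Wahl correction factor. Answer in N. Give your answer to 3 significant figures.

C = D/d = 22.0/1.72 = 12.7907
K_W = (4C−1)/(4C−4) + 0.615/C = 50.163/47.163 + 0.0481 = 1.1117
τ_max = K·8FD/(πd³) → F_max = τ_allow·πd³/(8DK)
F_max = 269·π·1.72³/(8·22.0·1.1117) = 4300.2/195.66 = 21.978 N

22.0 N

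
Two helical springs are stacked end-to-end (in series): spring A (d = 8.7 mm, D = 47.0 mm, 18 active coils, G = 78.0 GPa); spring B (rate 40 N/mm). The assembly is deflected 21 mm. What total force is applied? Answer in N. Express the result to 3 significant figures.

k_A = Gd⁴/(8D³N_a) = (78.0×10³)(8.7⁴)/(8·47.0³·18) = 29.889 N/mm
Series: 1/k_eq = 1/29.889 + 1/40 = 0.058457; k_eq = 17.107 N/mm
F = k_eq·δ = 17.107·21 = 359.24 N

359 N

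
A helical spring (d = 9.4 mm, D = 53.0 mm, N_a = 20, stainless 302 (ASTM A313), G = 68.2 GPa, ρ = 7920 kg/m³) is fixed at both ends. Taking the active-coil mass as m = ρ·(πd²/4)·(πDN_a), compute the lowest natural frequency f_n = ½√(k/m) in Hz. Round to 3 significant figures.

55.3 Hz

k = Gd⁴/(8D³N_a) = (68.2×10³)(9.4⁴)/(8·53.0³·20) = 22.354 N/mm = 22354 N/m
Wire length L = πDN_a = π·53.0·20 = 3330.1 mm
m = ρ·(πd²/4)·L = 7920 × 69.398×10⁻⁶ m² × 3.3301 m = 1.8303 kg
f_n = ½√(k/m) = 0.5·√(22354/1.8303) = 0.5·√(12213) = 55.256 Hz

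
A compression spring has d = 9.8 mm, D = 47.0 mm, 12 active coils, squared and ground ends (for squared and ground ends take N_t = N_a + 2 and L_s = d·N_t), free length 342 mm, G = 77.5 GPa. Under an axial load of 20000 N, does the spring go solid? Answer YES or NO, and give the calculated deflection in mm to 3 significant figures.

k = Gd⁴/(8D³N_a) = (77.5×10³)(9.8⁴)/(8·47.0³·12) = 71.72 N/mm
N_t = 14; L_s = 9.8·14 = 137.2 mm; δ_solid = L₀ − L_s = 342 − 137.2 = 204.8 mm
δ = F/k = 20000/71.72 = 278.86 mm
δ ≥ δ_solid → spring goes solid

YES, δ = 279 mm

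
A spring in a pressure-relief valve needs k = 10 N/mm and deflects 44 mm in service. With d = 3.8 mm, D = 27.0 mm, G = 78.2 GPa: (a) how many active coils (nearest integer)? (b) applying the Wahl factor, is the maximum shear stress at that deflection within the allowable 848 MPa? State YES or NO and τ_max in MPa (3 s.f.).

N_a = Gd⁴/(8D³k) = (78.2×10³)(3.8⁴)/(8·27.0³·10) = 10.36 → N_a = 10
Actual rate k = Gd⁴/(8D³·10) = 10.355 N/mm
Working load F = kδ = 10.355·44 = 455.63 N
C = 27.0/3.8 = 7.1053; K_W = (4C−1)/(4C−4)+0.615/C = 1.2094
τ_max = K_W·8FD/(πd³) = 1.2094·570.91 = 690.46 MPa
τ_max ≤ 848 MPa → acceptable

(a) 10 coils; (b) YES, τ_max = 690 MPa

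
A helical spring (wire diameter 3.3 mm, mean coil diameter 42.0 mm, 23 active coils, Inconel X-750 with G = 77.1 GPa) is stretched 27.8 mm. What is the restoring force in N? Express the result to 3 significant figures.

18.6 N

k = Gd⁴/(8D³N_a) = (77.1×10³)(3.3⁴)/(8·42.0³·23) = 0.67072 N/mm
F = k·δ = 0.67072 × 27.8 = 18.646 N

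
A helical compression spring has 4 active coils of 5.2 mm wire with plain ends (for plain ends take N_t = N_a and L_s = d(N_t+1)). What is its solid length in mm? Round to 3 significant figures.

plain ends: N_t = N_a = 4
L_s = d·(N_t+1) = 5.2 × 5 = 26 mm

26.0 mm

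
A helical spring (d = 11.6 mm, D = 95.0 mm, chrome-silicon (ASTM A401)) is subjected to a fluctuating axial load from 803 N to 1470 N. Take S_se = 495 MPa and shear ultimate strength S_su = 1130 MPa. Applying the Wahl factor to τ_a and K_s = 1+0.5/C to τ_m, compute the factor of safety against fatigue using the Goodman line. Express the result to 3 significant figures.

C = D/d = 95.0/11.6 = 8.1897; K_W = (4C−1)/(4C−4)+0.615/C = 1.1794; K_s = 1+0.5/C = 1.0611
F_a = (F_max−F_min)/2 = 333.5 N; F_m = (F_max+F_min)/2 = 1136.5 N
τ_a = K_W·8F_aD/(πd³) = 1.1794 × 51.688 = 60.961 MPa
τ_m = K_s·8F_mD/(πd³) = 1.0611 × 176.14 = 186.89 MPa
Goodman: 1/n_f = τ_a/S_se + τ_m/S_su = 60.961/495 + 186.89/1130 = 0.12315 + 0.16539 = 0.28855
n_f = 1/0.28855 = 3.466

3.47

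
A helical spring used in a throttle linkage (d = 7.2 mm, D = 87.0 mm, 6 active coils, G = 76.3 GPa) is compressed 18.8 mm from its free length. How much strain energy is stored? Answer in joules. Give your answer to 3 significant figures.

k = Gd⁴/(8D³N_a) = (76.3×10³)(7.2⁴)/(8·87.0³·6) = 6.4872 N/mm
U = ½kδ² = 0.5 × 6.4872 × 18.8² = 1146.4 N·mm = 1.1464 J

1.15 J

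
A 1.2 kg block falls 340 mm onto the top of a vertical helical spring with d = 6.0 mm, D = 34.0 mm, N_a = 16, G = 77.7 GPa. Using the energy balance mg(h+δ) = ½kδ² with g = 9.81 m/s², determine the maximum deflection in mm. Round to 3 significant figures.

k = Gd⁴/(8D³N_a) = (77.7×10³)(6.0⁴)/(8·34.0³·16) = 20.016 N/mm
W = mg = 1.2 × 9.81 = 11.772 N
½kδ² − Wδ − Wh = 0 → δ = (W + √(W² + 2kWh))/k
δ = (11.772 + √(138.58 + 160228))/20.016 = (11.772 + 400.46)/20.016 = 20.595 mm

20.6 mm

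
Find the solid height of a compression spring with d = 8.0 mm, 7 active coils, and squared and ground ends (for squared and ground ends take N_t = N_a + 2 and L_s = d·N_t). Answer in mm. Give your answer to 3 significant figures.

72.0 mm

squared and ground ends: N_t = N_a + 2 = 7 + 2 = 9
L_s = d·N_t = 8.0 × 9 = 72 mm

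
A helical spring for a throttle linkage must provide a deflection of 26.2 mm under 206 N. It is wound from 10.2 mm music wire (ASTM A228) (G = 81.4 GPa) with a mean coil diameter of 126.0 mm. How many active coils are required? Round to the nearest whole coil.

7

Required rate k = F/δ = 206/26.2 = 7.8626 N/mm
N_a = Gd⁴/(8D³k) = (81.4×10³ × 10.2⁴)/(8 × 126.0³ × 7.8626)
    = 8.811e+08 / 1.25825e+08 = 7.003 → 7 coils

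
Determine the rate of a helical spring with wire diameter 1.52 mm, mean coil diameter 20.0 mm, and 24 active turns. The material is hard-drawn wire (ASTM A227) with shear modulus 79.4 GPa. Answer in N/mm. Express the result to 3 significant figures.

0.276 N/mm

k = Gd⁴/(8D³N_a) = (79.4×10³ × 1.52⁴) / (8 × 20.0³ × 24)
  = 423833 / 1.536e+06 = 0.27593 N/mm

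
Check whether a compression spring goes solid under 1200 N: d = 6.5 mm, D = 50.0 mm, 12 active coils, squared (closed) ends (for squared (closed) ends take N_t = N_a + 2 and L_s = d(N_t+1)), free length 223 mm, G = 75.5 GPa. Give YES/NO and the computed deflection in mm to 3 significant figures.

k = Gd⁴/(8D³N_a) = (75.5×10³)(6.5⁴)/(8·50.0³·12) = 11.231 N/mm
N_t = 14; L_s = 6.5·15 = 97.5 mm; δ_solid = L₀ − L_s = 223 − 97.5 = 125.5 mm
δ = F/k = 1200/11.231 = 106.85 mm
δ < δ_solid → spring does not go solid

NO, δ = 107 mm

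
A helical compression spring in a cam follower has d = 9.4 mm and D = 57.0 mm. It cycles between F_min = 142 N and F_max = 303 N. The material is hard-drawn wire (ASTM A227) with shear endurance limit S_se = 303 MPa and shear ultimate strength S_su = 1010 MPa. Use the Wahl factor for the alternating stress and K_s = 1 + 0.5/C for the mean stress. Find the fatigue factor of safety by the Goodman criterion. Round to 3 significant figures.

C = D/d = 57.0/9.4 = 6.0638; K_W = (4C−1)/(4C−4)+0.615/C = 1.2495; K_s = 1+0.5/C = 1.0825
F_a = (F_max−F_min)/2 = 80.5 N; F_m = (F_max+F_min)/2 = 222.5 N
τ_a = K_W·8F_aD/(πd³) = 1.2495 × 14.068 = 17.578 MPa
τ_m = K_s·8F_mD/(πd³) = 1.0825 × 38.883 = 42.089 MPa
Goodman: 1/n_f = τ_a/S_se + τ_m/S_su = 17.578/303 + 42.089/1010 = 0.05801 + 0.04167 = 0.099686
n_f = 1/0.099686 = 10.03

10.0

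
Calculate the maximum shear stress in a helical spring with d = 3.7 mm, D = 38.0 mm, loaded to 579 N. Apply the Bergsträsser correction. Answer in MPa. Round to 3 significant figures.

Spring index C = D/d = 38.0/3.7 = 10.2703
K_B = (4C+2)/(4C−3) = 43.081/38.081 = 1.1313
τ₀ = 8FD/(πd³) = 8·579·38.0/(π·3.7³) = 176016/159.13 = 1106.1 MPa
τ_max = K·τ₀ = 1.1313 × 1106.1 = 1251.3 MPa

1250 MPa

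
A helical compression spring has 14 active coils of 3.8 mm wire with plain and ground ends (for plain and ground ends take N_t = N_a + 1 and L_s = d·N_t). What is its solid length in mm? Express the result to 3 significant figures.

57.0 mm

plain and ground ends: N_t = N_a + 1 = 14 + 1 = 15
L_s = d·N_t = 3.8 × 15 = 57 mm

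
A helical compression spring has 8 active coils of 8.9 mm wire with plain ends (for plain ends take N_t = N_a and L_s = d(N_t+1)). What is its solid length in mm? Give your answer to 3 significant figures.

plain ends: N_t = N_a = 8
L_s = d·(N_t+1) = 8.9 × 9 = 80.1 mm

80.1 mm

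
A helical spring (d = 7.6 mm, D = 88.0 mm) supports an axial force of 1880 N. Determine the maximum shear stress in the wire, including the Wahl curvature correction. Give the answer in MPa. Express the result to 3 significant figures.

1080 MPa

Spring index C = D/d = 88.0/7.6 = 11.5789
K_W = (4C−1)/(4C−4) + 0.615/C = 45.316/42.316 + 0.0531 = 1.1240
τ₀ = 8FD/(πd³) = 8·1880·88.0/(π·7.6³) = 1.32352e+06/1379.1 = 959.71 MPa
τ_max = K·τ₀ = 1.1240 × 959.71 = 1078.7 MPa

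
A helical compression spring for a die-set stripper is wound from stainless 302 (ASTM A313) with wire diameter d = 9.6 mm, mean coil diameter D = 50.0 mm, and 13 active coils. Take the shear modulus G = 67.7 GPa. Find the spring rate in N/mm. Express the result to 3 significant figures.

k = Gd⁴/(8D³N_a) = (67.7×10³ × 9.6⁴) / (8 × 50.0³ × 13)
  = 5.75008e+08 / 1.3e+07 = 44.231 N/mm

44.2 N/mm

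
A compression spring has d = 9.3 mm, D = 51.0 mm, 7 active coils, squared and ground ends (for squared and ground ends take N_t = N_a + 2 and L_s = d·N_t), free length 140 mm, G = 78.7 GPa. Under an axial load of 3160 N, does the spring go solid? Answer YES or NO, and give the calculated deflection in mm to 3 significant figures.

NO, δ = 39.9 mm

k = Gd⁴/(8D³N_a) = (78.7×10³)(9.3⁴)/(8·51.0³·7) = 79.252 N/mm
N_t = 9; L_s = 9.3·9 = 83.7 mm; δ_solid = L₀ − L_s = 140 − 83.7 = 56.3 mm
δ = F/k = 3160/79.252 = 39.873 mm
δ < δ_solid → spring does not go solid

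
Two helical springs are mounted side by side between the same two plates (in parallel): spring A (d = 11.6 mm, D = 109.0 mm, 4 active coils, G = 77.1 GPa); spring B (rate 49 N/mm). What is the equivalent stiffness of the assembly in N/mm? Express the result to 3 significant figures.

82.7 N/mm

k_A = Gd⁴/(8D³N_a) = (77.1×10³)(11.6⁴)/(8·109.0³·4) = 33.687 N/mm
Parallel: k_eq = 33.687 + 49 = 82.687 N/mm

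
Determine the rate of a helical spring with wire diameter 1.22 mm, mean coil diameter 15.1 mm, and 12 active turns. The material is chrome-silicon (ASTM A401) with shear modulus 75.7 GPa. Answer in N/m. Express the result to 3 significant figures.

k = Gd⁴/(8D³N_a) = (75.7×10³ × 1.22⁴) / (8 × 15.1³ × 12)
  = 167701 / 330523 = 0.50738 N/mm = 507.38 N/m

507 N/m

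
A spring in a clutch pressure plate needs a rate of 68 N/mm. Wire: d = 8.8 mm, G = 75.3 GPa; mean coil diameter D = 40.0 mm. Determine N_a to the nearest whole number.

13

N_a = Gd⁴/(8D³k) = (75.3×10³ × 8.8⁴)/(8 × 40.0³ × 68)
    = 4.51571e+08 / 3.4816e+07 = 12.97 → 13 coils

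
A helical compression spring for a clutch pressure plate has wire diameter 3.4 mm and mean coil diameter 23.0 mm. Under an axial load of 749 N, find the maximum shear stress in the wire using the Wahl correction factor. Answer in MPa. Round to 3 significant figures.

1360 MPa

Spring index C = D/d = 23.0/3.4 = 6.7647
K_W = (4C−1)/(4C−4) + 0.615/C = 26.059/23.059 + 0.0909 = 1.2210
τ₀ = 8FD/(πd³) = 8·749·23.0/(π·3.4³) = 137816/123.48 = 1116.1 MPa
τ_max = K·τ₀ = 1.2210 × 1116.1 = 1362.8 MPa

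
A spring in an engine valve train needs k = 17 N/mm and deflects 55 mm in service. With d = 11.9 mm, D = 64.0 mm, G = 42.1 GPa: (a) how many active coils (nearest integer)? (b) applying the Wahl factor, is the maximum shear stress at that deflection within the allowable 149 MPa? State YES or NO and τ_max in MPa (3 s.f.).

(a) 24 coils; (b) YES, τ_max = 115 MPa

N_a = Gd⁴/(8D³k) = (42.1×10³)(11.9⁴)/(8·64.0³·17) = 23.68 → N_a = 24
Actual rate k = Gd⁴/(8D³·24) = 16.774 N/mm
Working load F = kδ = 16.774·55 = 922.55 N
C = 64.0/11.9 = 5.3782; K_W = (4C−1)/(4C−4)+0.615/C = 1.2857
τ_max = K_W·8FD/(πd³) = 1.2857·89.222 = 114.71 MPa
τ_max ≤ 149 MPa → acceptable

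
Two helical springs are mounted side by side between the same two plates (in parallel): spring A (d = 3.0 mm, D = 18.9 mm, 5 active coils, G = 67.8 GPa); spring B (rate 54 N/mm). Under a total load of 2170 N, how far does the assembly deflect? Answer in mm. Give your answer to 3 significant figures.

29.2 mm

k_A = Gd⁴/(8D³N_a) = (67.8×10³)(3.0⁴)/(8·18.9³·5) = 20.336 N/mm
Parallel: k_eq = 20.336 + 54 = 74.336 N/mm
δ = F/k_eq = 2170/74.336 = 29.192 mm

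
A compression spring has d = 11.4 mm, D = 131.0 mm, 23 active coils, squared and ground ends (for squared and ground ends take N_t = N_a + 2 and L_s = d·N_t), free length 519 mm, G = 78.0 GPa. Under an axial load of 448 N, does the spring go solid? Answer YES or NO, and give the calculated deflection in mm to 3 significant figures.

k = Gd⁴/(8D³N_a) = (78.0×10³)(11.4⁴)/(8·131.0³·23) = 3.1848 N/mm
N_t = 25; L_s = 11.4·25 = 285 mm; δ_solid = L₀ − L_s = 519 − 285 = 234 mm
δ = F/k = 448/3.1848 = 140.67 mm
δ < δ_solid → spring does not go solid

NO, δ = 141 mm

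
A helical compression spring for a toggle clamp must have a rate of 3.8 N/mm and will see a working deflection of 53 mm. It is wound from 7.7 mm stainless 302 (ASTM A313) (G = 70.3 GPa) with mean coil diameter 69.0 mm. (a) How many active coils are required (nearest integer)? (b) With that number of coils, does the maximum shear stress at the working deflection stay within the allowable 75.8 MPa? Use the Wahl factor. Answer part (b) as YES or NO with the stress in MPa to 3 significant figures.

N_a = Gd⁴/(8D³k) = (70.3×10³)(7.7⁴)/(8·69.0³·3.8) = 24.75 → N_a = 25
Actual rate k = Gd⁴/(8D³·25) = 3.7613 N/mm
Working load F = kδ = 3.7613·53 = 199.35 N
C = 69.0/7.7 = 8.9610; K_W = (4C−1)/(4C−4)+0.615/C = 1.1628
τ_max = K_W·8FD/(πd³) = 1.1628·76.724 = 89.218 MPa
τ_max > 75.8 MPa → exceeds allowable

(a) 25 coils; (b) NO, τ_max = 89.2 MPa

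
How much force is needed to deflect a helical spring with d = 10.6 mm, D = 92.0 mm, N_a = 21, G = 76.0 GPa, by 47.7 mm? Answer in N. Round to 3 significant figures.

350 N

k = Gd⁴/(8D³N_a) = (76.0×10³)(10.6⁴)/(8·92.0³·21) = 7.3344 N/mm
F = k·δ = 7.3344 × 47.7 = 349.85 N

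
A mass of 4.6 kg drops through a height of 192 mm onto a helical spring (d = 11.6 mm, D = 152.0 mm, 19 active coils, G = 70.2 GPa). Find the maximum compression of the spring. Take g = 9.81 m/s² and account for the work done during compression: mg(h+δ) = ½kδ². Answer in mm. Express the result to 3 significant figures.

106 mm

k = Gd⁴/(8D³N_a) = (70.2×10³)(11.6⁴)/(8·152.0³·19) = 2.3812 N/mm
W = mg = 4.6 × 9.81 = 45.126 N
½kδ² − Wδ − Wh = 0 → δ = (W + √(W² + 2kWh))/k
δ = (45.126 + √(2036.4 + 41262.2))/2.3812 = (45.126 + 208.08)/2.3812 = 106.34 mm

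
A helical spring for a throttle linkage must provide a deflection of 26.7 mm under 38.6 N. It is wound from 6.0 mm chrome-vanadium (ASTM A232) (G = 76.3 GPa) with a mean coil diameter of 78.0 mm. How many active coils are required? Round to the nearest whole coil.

Required rate k = F/δ = 38.6/26.7 = 1.4457 N/mm
N_a = Gd⁴/(8D³k) = (76.3×10³ × 6.0⁴)/(8 × 78.0³ × 1.4457)
    = 9.88848e+07 / 5.48845e+06 = 18.02 → 18 coils

18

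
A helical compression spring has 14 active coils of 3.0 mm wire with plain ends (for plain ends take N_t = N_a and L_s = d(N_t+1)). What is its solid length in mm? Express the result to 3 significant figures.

45.0 mm

plain ends: N_t = N_a = 14
L_s = d·(N_t+1) = 3.0 × 15 = 45 mm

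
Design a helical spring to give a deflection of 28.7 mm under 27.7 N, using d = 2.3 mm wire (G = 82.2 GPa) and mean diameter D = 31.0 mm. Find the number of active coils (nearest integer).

10

Required rate k = F/δ = 27.7/28.7 = 0.96516 N/mm
N_a = Gd⁴/(8D³k) = (82.2×10³ × 2.3⁴)/(8 × 31.0³ × 0.96516)
    = 2.30029e+06 / 230024 = 10 → 10 coils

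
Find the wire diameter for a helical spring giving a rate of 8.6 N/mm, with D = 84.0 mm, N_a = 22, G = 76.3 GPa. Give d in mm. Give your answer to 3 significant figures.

d = (8D³N_a·k / G)^(1/4) = (8·84.0³·22·8.6 / (76.3×10³))^0.25
  = (11758)^0.25 = 10.4131 mm

10.4 mm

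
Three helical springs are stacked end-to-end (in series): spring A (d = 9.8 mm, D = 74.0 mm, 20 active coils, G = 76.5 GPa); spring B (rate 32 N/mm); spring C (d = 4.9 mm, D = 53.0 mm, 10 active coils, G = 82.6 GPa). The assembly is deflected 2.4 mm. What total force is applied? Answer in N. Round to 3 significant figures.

k_A = Gd⁴/(8D³N_a) = (76.5×10³)(9.8⁴)/(8·74.0³·20) = 10.883 N/mm
k_C = Gd⁴/(8D³N_a) = (82.6×10³)(4.9⁴)/(8·53.0³·10) = 3.998 N/mm
Series: 1/k_eq = 1/10.883 + 1/32 + 1/3.998 = 0.37326; k_eq = 2.6791 N/mm
F = k_eq·δ = 2.6791·2.4 = 6.4299 N

6.43 N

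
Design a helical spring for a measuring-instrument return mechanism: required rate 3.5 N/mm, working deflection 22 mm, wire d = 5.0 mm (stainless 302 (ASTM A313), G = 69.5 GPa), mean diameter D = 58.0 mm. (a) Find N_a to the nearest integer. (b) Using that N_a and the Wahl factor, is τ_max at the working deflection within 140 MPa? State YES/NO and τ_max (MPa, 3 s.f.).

N_a = Gd⁴/(8D³k) = (69.5×10³)(5.0⁴)/(8·58.0³·3.5) = 7.951 → N_a = 8
Actual rate k = Gd⁴/(8D³·8) = 3.4786 N/mm
Working load F = kδ = 3.4786·22 = 76.529 N
C = 58.0/5.0 = 11.6000; K_W = (4C−1)/(4C−4)+0.615/C = 1.1238
τ_max = K_W·8FD/(πd³) = 1.1238·90.424 = 101.62 MPa
τ_max ≤ 140 MPa → acceptable

(a) 8 coils; (b) YES, τ_max = 102 MPa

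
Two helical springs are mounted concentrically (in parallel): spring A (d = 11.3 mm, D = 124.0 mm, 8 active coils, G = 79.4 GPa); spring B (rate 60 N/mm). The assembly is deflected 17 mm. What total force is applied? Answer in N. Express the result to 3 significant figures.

k_A = Gd⁴/(8D³N_a) = (79.4×10³)(11.3⁴)/(8·124.0³·8) = 10.609 N/mm
Parallel: k_eq = 10.609 + 60 = 70.609 N/mm
F = k_eq·δ = 70.609·17 = 1200.4 N

1200 N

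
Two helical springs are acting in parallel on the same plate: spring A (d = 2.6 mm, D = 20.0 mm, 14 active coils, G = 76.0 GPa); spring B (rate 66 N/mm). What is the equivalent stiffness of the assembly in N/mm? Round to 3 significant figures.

69.9 N/mm

k_A = Gd⁴/(8D³N_a) = (76.0×10³)(2.6⁴)/(8·20.0³·14) = 3.8761 N/mm
Parallel: k_eq = 3.8761 + 66 = 69.876 N/mm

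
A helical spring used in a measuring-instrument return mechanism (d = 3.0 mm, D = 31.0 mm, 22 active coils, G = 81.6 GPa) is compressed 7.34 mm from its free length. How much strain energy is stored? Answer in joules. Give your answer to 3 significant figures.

0.0340 J

k = Gd⁴/(8D³N_a) = (81.6×10³)(3.0⁴)/(8·31.0³·22) = 1.2606 N/mm
U = ½kδ² = 0.5 × 1.2606 × 7.34² = 33.958 N·mm = 0.033958 J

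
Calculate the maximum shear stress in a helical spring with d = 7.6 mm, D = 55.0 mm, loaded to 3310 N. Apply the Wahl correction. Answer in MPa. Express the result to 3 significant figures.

Spring index C = D/d = 55.0/7.6 = 7.2368
K_W = (4C−1)/(4C−4) + 0.615/C = 27.947/24.947 + 0.0850 = 1.2052
τ₀ = 8FD/(πd³) = 8·3310·55.0/(π·7.6³) = 1.4564e+06/1379.1 = 1056.1 MPa
τ_max = K·τ₀ = 1.2052 × 1056.1 = 1272.8 MPa

1270 MPa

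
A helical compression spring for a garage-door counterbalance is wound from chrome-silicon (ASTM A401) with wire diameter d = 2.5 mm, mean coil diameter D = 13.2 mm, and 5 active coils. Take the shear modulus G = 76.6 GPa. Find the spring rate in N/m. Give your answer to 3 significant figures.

32500 N/m

k = Gd⁴/(8D³N_a) = (76.6×10³ × 2.5⁴) / (8 × 13.2³ × 5)
  = 2.99219e+06 / 91998.7 = 32.524 N/mm = 32524 N/m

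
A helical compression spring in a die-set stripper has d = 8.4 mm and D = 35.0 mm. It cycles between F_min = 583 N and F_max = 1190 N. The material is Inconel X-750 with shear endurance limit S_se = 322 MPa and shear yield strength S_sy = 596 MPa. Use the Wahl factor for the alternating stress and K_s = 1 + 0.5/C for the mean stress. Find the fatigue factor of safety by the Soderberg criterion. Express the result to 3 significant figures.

C = D/d = 35.0/8.4 = 4.1667; K_W = (4C−1)/(4C−4)+0.615/C = 1.3844; K_s = 1+0.5/C = 1.1200
F_a = (F_max−F_min)/2 = 303.5 N; F_m = (F_max+F_min)/2 = 886.5 N
τ_a = K_W·8F_aD/(πd³) = 1.3844 × 45.638 = 63.184 MPa
τ_m = K_s·8F_mD/(πd³) = 1.1200 × 133.31 = 149.3 MPa
Soderberg: 1/n_f = τ_a/S_se + τ_m/S_sy = 63.184/322 + 149.3/596 = 0.19622 + 0.25051 = 0.44673
n_f = 1/0.44673 = 2.238

2.24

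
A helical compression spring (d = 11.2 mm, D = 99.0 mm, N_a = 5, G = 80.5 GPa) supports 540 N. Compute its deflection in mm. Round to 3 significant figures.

16.5 mm

k = Gd⁴/(8D³N_a) = (80.5×10³)(11.2⁴)/(8·99.0³·5) = 32.636 N/mm
δ = F/k = 540 / 32.636 = 16.546 mm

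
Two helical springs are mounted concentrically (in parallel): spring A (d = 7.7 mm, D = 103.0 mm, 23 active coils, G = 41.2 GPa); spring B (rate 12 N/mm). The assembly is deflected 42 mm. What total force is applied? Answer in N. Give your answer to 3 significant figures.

k_A = Gd⁴/(8D³N_a) = (41.2×10³)(7.7⁴)/(8·103.0³·23) = 0.72033 N/mm
Parallel: k_eq = 0.72033 + 12 = 12.72 N/mm
F = k_eq·δ = 12.72·42 = 534.25 N

534 N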